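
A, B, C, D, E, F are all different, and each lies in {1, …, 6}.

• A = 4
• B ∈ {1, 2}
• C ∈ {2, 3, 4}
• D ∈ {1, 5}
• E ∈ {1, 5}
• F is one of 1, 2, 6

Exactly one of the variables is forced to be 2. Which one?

A must be 4 (only option left). Eliminate 4 elsewhere: C.
The 5 still-open variables together cover exactly {1, 2, 3, 5, 6} — 5 values for 5 variables — and 3 appears only in C's list, so C = 3.
The 4 still-open variables together cover exactly {1, 2, 5, 6} — 4 values for 4 variables — and 6 appears only in F's list, so F = 6.
Among the 3 still-open variables, 2 fits only B (and all 3 values in {1, 2, 5} must be used), so B = 2.

B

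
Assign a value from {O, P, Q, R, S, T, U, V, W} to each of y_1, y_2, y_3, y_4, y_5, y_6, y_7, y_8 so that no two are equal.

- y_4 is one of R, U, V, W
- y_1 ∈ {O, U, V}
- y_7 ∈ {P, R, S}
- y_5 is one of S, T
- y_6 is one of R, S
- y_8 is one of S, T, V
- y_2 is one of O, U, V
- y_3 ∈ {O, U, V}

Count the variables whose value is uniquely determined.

3

The 8 variables together cover exactly {O, P, R, S, T, U, V, W} — 8 values for 8 variables — and P appears only in y_7's list, so y_7 = P.
Among the 7 still-open variables, W fits only y_4 (and all 7 values in {O, R, S, T, U, V, W} must be used), so y_4 = W.
The 6 still-open variables together cover exactly {O, R, S, T, U, V} — 6 values for 6 variables — and R appears only in y_6's list, so y_6 = R.
y_1, y_2, y_3 between them cover only {O, U, V} — a naked triple. Remove those values from y_8.
Determined: y_4=W, y_6=R, y_7=P. The other variables each still have more than one consistent value. That makes 3.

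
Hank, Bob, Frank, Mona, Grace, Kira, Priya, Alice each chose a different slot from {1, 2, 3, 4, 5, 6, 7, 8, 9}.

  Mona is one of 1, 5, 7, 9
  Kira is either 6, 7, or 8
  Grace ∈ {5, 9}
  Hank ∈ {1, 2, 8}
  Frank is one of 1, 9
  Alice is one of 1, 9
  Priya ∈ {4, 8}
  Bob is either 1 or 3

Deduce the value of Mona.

Frank and Alice between them cover only {1, 9} — a naked pair. Remove those values from Hank, Bob, Mona, Grace.
Bob's domain is down to {3}, so Bob = 3.
Grace must be 5 (only option left). Eliminate 5 elsewhere: Mona.
So Mona = 7.

7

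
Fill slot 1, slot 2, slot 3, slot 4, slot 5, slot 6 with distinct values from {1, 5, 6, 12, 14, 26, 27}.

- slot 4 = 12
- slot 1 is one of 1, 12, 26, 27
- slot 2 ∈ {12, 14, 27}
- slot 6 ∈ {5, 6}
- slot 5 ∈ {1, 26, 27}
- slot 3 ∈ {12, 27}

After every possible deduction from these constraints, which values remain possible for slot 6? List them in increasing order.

slot 4 must be 12 (only option left). Eliminate 12 elsewhere: slot 1, slot 2, slot 3.
That leaves slot 3 = 27. Eliminate 27 elsewhere: slot 1, slot 2, slot 5.
slot 2's domain is down to {14}, so slot 2 = 14.
No further eliminations apply; slot 6 can still be any of 5, 6.

5, 6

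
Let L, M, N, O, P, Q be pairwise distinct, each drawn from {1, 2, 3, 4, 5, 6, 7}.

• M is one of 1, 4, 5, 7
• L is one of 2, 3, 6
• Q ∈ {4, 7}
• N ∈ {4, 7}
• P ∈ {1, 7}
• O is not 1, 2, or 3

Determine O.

N and Q between them cover only {4, 7} — a naked pair. Remove those values from M, O, P.
P must be 1 (only option left). Eliminate 1 elsewhere: M.
M must be 5 (only option left). Strike 5 from O.
So O = 6.

6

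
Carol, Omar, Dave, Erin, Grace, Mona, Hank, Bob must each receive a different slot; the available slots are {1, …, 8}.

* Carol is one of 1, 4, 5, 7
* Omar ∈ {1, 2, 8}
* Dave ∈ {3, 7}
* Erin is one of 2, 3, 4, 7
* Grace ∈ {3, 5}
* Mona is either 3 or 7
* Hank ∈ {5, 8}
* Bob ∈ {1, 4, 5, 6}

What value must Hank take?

Among the 8 variables, 6 fits only Bob (and all 8 values in {1, 2, 3, 4, 5, 6, 7, 8} must be used), so Bob = 6.
Dave and Mona between them cover only {3, 7} — a naked pair. Remove those values from Carol, Erin, Grace.
Grace has just one choice, so Grace = 5. Eliminate 5 elsewhere: Carol, Hank.
So Hank = 8.

8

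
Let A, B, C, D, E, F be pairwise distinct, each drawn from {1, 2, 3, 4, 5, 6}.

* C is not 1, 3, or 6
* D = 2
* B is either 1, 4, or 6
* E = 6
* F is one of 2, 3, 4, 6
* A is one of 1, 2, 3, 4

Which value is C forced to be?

D must be 2 (only option left). Eliminate 2 elsewhere: A, C, F.
E has just one choice, so E = 6. Eliminate 6 elsewhere: B, F.
Among the 4 still-open variables, 5 fits only C (and all 4 values in {1, 3, 4, 5} must be used), so C = 5.

5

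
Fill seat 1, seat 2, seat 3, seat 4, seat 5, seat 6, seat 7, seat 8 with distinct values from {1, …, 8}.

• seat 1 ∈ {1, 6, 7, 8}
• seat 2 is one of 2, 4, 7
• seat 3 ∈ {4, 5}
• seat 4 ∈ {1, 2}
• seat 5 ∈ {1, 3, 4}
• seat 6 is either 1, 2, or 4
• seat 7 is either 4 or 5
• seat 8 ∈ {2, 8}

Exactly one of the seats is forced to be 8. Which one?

The 8 variables together cover exactly {1, 2, 3, 4, 5, 6, 7, 8} — 8 values for 8 variables — and 3 appears only in seat 5's list, so seat 5 = 3.
The 7 still-open variables together cover exactly {1, 2, 4, 5, 6, 7, 8} — 7 values for 7 variables — and 6 appears only in seat 1's list, so seat 1 = 6.
The 6 still-open variables together cover exactly {1, 2, 4, 5, 7, 8} — 6 values for 6 variables — and 7 appears only in seat 2's list, so seat 2 = 7.
Among the 5 still-open variables, 8 fits only seat 8 (and all 5 values in {1, 2, 4, 5, 8} must be used), so seat 8 = 8.

seat 8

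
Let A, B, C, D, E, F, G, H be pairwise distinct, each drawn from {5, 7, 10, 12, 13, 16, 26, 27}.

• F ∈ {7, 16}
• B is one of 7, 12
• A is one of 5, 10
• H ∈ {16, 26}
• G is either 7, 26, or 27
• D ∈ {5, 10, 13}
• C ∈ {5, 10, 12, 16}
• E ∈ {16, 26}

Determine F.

7

The 8 variables draw from only 8 values {5, 7, 10, 12, 13, 16, 26, 27}, so each is used; only D can be 13, hence D = 13.
Among the 7 still-open variables, 27 fits only G (and all 7 values in {5, 7, 10, 12, 16, 26, 27} must be used), so G = 27.
E and H between them cover only {16, 26} — a naked pair. Remove those values from C, F.
So F = 7.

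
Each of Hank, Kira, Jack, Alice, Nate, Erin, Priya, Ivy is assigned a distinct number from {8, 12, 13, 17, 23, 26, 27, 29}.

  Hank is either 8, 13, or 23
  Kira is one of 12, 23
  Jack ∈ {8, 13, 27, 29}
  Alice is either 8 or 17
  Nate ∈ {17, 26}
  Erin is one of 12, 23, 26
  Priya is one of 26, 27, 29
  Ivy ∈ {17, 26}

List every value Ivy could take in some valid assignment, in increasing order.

17, 26

Nate and Ivy share exactly the 2 values {17, 26}; by pigeonhole those values go to them, so strike 17, 26 from Alice, Erin, Priya.
Alice's domain is down to {8}, so Alice = 8. Strike 8 from Hank, Jack.
Kira and Erin share exactly the 2 values {12, 23}; by pigeonhole those values go to them, so strike 12, 23 from Hank.
Hank must be 13 (only option left). Eliminate 13 elsewhere: Jack.
No further eliminations apply; Ivy can still be any of 17, 26.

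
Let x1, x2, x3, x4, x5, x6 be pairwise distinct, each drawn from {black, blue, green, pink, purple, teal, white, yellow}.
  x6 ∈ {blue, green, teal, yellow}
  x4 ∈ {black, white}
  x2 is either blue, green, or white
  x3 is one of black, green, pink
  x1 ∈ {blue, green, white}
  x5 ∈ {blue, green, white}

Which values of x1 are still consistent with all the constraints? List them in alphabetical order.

The 3 variables x1, x2, x5 are confined to {blue, green, white}, which locks those values in; drop them from x3, x4, x6.
x4 must be black (only option left). Strike black from x3.
That leaves x3 = pink.
No further eliminations apply; x1 can still be any of blue, green, white.

blue, green, white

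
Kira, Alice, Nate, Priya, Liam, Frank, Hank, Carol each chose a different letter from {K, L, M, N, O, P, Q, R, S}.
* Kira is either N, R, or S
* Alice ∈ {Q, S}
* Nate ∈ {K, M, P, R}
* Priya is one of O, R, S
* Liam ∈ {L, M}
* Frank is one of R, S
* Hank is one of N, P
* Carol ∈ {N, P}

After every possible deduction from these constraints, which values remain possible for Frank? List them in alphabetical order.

R, S

The 2 variables Hank and Carol are confined to {N, P}, which locks those values in; drop them from Kira, Nate.
The 2 variables Kira and Frank are confined to {R, S}, which locks those values in; drop them from Alice, Nate, Priya.
Alice has just one choice, so Alice = Q.
That leaves Priya = O.
No further eliminations apply; Frank can still be any of R, S.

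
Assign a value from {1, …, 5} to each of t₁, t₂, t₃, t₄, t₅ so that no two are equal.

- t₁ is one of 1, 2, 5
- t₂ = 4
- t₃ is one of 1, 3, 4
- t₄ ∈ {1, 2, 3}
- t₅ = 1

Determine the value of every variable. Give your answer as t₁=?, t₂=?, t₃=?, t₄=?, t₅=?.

t₂ has just one choice, so t₂ = 4. Strike 4 from t₃.
t₅ must be 1 (only option left). Strike 1 from t₁, t₃, t₄.
t₃'s domain is down to {3}, so t₃ = 3. Eliminate 3 elsewhere: t₄.
t₄ must be 2 (only option left). Eliminate 2 elsewhere: t₁.
t₁ has just one choice, so t₁ = 5.

t₁=5, t₂=4, t₃=3, t₄=2, t₅=1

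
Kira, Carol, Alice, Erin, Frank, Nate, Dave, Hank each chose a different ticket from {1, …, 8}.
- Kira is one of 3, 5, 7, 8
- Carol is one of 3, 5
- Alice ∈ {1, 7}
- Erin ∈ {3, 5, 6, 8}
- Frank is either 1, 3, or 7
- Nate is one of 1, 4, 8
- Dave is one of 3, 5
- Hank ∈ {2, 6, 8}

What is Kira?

8

Among the 8 variables, 2 fits only Hank (and all 8 values in {1, 2, 3, 4, 5, 6, 7, 8} must be used), so Hank = 2.
The 7 still-open variables draw from only 7 values {1, 3, 4, 5, 6, 7, 8}, so each is used; only Nate can be 4, hence Nate = 4.
The 6 still-open variables together cover exactly {1, 3, 5, 6, 7, 8} — 6 values for 6 variables — and 6 appears only in Erin's list, so Erin = 6.
The 5 still-open variables together cover exactly {1, 3, 5, 7, 8} — 5 values for 5 variables — and 8 appears only in Kira's list, so Kira = 8.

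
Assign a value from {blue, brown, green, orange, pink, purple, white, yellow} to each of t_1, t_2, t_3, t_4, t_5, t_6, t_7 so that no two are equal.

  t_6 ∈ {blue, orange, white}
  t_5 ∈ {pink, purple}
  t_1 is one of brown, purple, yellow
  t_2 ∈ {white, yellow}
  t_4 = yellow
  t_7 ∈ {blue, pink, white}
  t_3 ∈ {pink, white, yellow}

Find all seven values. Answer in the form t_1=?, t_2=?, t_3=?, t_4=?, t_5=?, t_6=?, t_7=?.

t_4's domain is down to {yellow}, so t_4 = yellow. Strike yellow from t_1, t_2, t_3.
That leaves t_2 = white. Remove white from t_3, t_6, t_7.
t_3 must be pink (only option left). Eliminate pink elsewhere: t_5, t_7.
t_5 has just one choice, so t_5 = purple. Eliminate purple elsewhere: t_1.
t_7 has just one choice, so t_7 = blue. So t_6 can't be blue.
t_1 must be brown (only option left).
t_6 has just one choice, so t_6 = orange.

t_1=brown, t_2=white, t_3=pink, t_4=yellow, t_5=purple, t_6=orange, t_7=blue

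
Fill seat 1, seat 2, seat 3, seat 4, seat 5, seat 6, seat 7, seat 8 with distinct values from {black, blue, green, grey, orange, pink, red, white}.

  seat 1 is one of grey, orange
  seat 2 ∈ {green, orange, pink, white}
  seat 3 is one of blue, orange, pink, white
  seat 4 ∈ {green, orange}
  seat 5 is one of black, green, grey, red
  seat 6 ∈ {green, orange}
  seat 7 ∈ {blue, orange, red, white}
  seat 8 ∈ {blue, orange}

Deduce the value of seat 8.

Among the 8 variables, black fits only seat 5 (and all 8 values in {black, blue, green, grey, orange, pink, red, white} must be used), so seat 5 = black.
Among the 7 still-open variables, grey fits only seat 1 (and all 7 values in {blue, green, grey, orange, pink, red, white} must be used), so seat 1 = grey.
The 6 still-open variables draw from only 6 values {blue, green, orange, pink, red, white}, so each is used; only seat 7 can be red, hence seat 7 = red.
seat 4 and seat 6 between them cover only {green, orange} — a naked pair. Remove those values from seat 2, seat 3, seat 8.
So seat 8 = blue.

blue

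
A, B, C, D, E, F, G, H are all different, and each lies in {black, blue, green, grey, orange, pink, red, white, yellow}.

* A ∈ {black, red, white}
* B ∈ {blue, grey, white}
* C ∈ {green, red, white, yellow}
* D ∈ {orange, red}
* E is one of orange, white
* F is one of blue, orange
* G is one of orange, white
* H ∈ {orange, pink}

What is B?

The 2 variables E and G are confined to {orange, white}, which locks those values in; drop them from A, B, C, D, F, H.
D has just one choice, so D = red. Remove red from A, C.
F has just one choice, so F = blue. Strike blue from B.
So B = grey.

grey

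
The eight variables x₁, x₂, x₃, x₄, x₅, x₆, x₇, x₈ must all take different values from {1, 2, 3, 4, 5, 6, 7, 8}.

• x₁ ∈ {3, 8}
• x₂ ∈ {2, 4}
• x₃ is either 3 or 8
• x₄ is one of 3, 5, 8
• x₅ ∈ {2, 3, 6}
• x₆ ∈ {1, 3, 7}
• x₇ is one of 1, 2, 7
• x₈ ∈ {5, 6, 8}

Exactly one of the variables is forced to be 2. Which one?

The 8 variables draw from only 8 values {1, 2, 3, 4, 5, 6, 7, 8}, so each is used; only x₂ can be 4, hence x₂ = 4.
x₁ and x₃ between them cover only {3, 8} — a naked pair. Remove those values from x₄, x₅, x₆, x₈.
That leaves x₄ = 5. Remove 5 from x₈.
That leaves x₈ = 6. Strike 6 from x₅.
So 2 goes to x₅.

x₅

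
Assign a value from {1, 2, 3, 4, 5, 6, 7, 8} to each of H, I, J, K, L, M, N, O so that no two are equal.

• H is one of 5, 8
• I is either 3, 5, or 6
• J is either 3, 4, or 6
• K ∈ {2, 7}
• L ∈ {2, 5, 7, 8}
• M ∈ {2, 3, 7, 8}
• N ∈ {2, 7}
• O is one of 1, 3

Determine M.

The 8 variables together cover exactly {1, 2, 3, 4, 5, 6, 7, 8} — 8 values for 8 variables — and 1 appears only in O's list, so O = 1.
The 7 still-open variables draw from only 7 values {2, 3, 4, 5, 6, 7, 8}, so each is used; only J can be 4, hence J = 4.
The 6 still-open variables together cover exactly {2, 3, 5, 6, 7, 8} — 6 values for 6 variables — and 6 appears only in I's list, so I = 6.
The 5 still-open variables together cover exactly {2, 3, 5, 7, 8} — 5 values for 5 variables — and 3 appears only in M's list, so M = 3.

3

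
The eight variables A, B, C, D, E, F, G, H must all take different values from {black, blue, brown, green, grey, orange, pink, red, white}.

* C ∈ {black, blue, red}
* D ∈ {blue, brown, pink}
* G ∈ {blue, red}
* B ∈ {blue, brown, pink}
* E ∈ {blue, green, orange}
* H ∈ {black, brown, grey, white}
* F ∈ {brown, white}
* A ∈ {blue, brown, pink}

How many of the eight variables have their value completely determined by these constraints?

The 3 variables A, B, D are confined to {blue, brown, pink}, which locks those values in; drop them from C, E, F, G, H.
F must be white (only option left). Strike white from H.
G has just one choice, so G = red. Strike red from C.
C must be black (only option left). Remove black from H.
H has just one choice, so H = grey.
Determined: C=black, F=white, G=red, H=grey. The other variables each still have more than one consistent value. That makes 4.

4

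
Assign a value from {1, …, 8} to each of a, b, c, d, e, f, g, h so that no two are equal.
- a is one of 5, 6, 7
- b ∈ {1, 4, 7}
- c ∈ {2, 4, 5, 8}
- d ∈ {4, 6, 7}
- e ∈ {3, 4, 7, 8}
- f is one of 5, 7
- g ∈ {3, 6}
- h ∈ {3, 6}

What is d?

The 8 variables together cover exactly {1, 2, 3, 4, 5, 6, 7, 8} — 8 values for 8 variables — and 1 appears only in b's list, so b = 1.
The 7 still-open variables together cover exactly {2, 3, 4, 5, 6, 7, 8} — 7 values for 7 variables — and 2 appears only in c's list, so c = 2.
The 6 still-open variables together cover exactly {3, 4, 5, 6, 7, 8} — 6 values for 6 variables — and 8 appears only in e's list, so e = 8.
Among the 5 still-open variables, 4 fits only d (and all 5 values in {3, 4, 5, 6, 7} must be used), so d = 4.

4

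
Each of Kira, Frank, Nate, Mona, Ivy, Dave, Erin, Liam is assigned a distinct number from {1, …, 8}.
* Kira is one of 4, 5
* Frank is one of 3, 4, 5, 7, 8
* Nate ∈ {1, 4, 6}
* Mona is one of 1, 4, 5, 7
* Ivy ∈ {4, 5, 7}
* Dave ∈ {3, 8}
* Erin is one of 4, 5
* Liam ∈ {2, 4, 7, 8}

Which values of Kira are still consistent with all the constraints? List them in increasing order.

4, 5

The 8 variables draw from only 8 values {1, 2, 3, 4, 5, 6, 7, 8}, so each is used; only Liam can be 2, hence Liam = 2.
Among the 7 still-open variables, 6 fits only Nate (and all 7 values in {1, 3, 4, 5, 6, 7, 8} must be used), so Nate = 6.
The 6 still-open variables draw from only 6 values {1, 3, 4, 5, 7, 8}, so each is used; only Mona can be 1, hence Mona = 1.
Kira and Erin between them cover only {4, 5} — a naked pair. Remove those values from Frank, Ivy.
Ivy must be 7 (only option left). Eliminate 7 elsewhere: Frank.
No further eliminations apply; Kira can still be any of 4, 5.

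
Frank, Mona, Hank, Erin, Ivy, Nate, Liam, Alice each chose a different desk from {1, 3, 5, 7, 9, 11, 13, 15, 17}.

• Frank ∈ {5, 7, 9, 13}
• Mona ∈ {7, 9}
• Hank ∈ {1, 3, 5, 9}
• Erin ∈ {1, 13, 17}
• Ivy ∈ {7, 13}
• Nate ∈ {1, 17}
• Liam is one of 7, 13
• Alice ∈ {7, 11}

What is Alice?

11

The 8 variables together cover exactly {1, 3, 5, 7, 9, 11, 13, 17} — 8 values for 8 variables — and 3 appears only in Hank's list, so Hank = 3.
The 7 still-open variables draw from only 7 values {1, 5, 7, 9, 11, 13, 17}, so each is used; only Frank can be 5, hence Frank = 5.
Among the 6 still-open variables, 9 fits only Mona (and all 6 values in {1, 7, 9, 11, 13, 17} must be used), so Mona = 9.
The 5 still-open variables together cover exactly {1, 7, 11, 13, 17} — 5 values for 5 variables — and 11 appears only in Alice's list, so Alice = 11.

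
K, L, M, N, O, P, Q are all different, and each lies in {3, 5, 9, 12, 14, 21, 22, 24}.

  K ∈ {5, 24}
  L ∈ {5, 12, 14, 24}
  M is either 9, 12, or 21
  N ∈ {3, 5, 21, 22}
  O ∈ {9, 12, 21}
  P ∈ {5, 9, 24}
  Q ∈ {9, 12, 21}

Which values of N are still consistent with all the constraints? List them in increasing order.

3, 22

M, O, Q between them cover only {9, 12, 21} — a naked triple. Remove those values from L, N, P.
K and P share exactly the 2 values {5, 24}; by pigeonhole those values go to them, so strike 5, 24 from L, N.
That leaves L = 14.
No further eliminations apply; N can still be any of 3, 22.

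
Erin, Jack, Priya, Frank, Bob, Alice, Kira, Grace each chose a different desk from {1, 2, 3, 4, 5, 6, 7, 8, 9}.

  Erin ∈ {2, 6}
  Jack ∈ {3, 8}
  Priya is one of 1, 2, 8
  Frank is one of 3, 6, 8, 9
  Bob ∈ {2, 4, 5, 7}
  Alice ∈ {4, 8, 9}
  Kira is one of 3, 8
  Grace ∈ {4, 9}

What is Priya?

The 2 variables Jack and Kira are confined to {3, 8}, which locks those values in; drop them from Priya, Frank, Alice.
The 2 variables Alice and Grace are confined to {4, 9}, which locks those values in; drop them from Frank, Bob.
Frank's domain is down to {6}, so Frank = 6. Strike 6 from Erin.
That leaves Erin = 2. Remove 2 from Priya, Bob.
So Priya = 1.

1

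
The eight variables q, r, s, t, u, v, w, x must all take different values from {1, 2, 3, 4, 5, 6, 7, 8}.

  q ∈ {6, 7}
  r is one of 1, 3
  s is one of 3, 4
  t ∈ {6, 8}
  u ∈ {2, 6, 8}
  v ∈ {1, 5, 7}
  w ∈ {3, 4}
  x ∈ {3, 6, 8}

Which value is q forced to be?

Among the 8 variables, 2 fits only u (and all 8 values in {1, 2, 3, 4, 5, 6, 7, 8} must be used), so u = 2.
Among the 7 still-open variables, 5 fits only v (and all 7 values in {1, 3, 4, 5, 6, 7, 8} must be used), so v = 5.
Among the 6 still-open variables, 1 fits only r (and all 6 values in {1, 3, 4, 6, 7, 8} must be used), so r = 1.
Among the 5 still-open variables, 7 fits only q (and all 5 values in {3, 4, 6, 7, 8} must be used), so q = 7.

7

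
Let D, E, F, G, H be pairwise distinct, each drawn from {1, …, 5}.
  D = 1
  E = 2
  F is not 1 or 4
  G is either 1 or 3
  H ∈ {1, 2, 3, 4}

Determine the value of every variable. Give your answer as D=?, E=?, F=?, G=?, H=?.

D=1, E=2, F=5, G=3, H=4

D's domain is down to {1}, so D = 1. Remove 1 from G, H.
That leaves E = 2. So F, H can't be 2.
G must be 3 (only option left). Strike 3 from F, H.
H's domain is down to {4}, so H = 4.
F must be 5 (only option left).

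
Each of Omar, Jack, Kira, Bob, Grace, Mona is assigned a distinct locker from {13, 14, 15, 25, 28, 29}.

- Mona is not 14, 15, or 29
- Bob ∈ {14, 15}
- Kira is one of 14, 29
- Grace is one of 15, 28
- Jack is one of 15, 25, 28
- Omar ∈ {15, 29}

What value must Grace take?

The 6 variables together cover exactly {13, 14, 15, 25, 28, 29} — 6 values for 6 variables — and 13 appears only in Mona's list, so Mona = 13.
Among the 5 still-open variables, 25 fits only Jack (and all 5 values in {14, 15, 25, 28, 29} must be used), so Jack = 25.
The 4 still-open variables together cover exactly {14, 15, 28, 29} — 4 values for 4 variables — and 28 appears only in Grace's list, so Grace = 28.

28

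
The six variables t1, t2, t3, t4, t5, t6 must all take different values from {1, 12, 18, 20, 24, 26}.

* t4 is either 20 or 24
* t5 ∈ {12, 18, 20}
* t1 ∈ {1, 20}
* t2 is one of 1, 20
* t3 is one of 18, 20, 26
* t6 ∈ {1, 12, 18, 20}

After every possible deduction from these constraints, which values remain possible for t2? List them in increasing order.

The 6 variables together cover exactly {1, 12, 18, 20, 24, 26} — 6 values for 6 variables — and 24 appears only in t4's list, so t4 = 24.
The 5 still-open variables draw from only 5 values {1, 12, 18, 20, 26}, so each is used; only t3 can be 26, hence t3 = 26.
t1 and t2 between them cover only {1, 20} — a naked pair. Remove those values from t5, t6.
No further eliminations apply; t2 can still be any of 1, 20.

1, 20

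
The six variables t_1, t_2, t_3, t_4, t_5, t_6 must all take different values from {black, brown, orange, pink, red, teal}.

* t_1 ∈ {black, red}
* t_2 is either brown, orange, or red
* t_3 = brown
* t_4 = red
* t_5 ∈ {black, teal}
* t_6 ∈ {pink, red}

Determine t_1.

t_3 has just one choice, so t_3 = brown. Eliminate brown elsewhere: t_2.
t_4's domain is down to {red}, so t_4 = red. So t_1, t_2, t_6 can't be red.
So t_1 = black.

black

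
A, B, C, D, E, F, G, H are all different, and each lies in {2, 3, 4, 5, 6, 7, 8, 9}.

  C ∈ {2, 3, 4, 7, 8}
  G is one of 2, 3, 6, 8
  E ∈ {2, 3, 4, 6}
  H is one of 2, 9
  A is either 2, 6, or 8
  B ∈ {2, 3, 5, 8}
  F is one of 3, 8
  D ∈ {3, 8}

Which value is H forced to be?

Among the 8 variables, 5 fits only B (and all 8 values in {2, 3, 4, 5, 6, 7, 8, 9} must be used), so B = 5.
The 7 still-open variables draw from only 7 values {2, 3, 4, 6, 7, 8, 9}, so each is used; only C can be 7, hence C = 7.
The 6 still-open variables draw from only 6 values {2, 3, 4, 6, 8, 9}, so each is used; only E can be 4, hence E = 4.
Among the 5 still-open variables, 9 fits only H (and all 5 values in {2, 3, 6, 8, 9} must be used), so H = 9.

9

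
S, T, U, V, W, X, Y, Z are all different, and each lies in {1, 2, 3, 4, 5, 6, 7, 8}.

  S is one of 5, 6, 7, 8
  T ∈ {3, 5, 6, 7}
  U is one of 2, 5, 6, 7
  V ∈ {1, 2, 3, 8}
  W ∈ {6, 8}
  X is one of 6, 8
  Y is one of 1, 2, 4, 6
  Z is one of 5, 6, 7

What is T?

The 8 variables draw from only 8 values {1, 2, 3, 4, 5, 6, 7, 8}, so each is used; only Y can be 4, hence Y = 4.
The 7 still-open variables together cover exactly {1, 2, 3, 5, 6, 7, 8} — 7 values for 7 variables — and 1 appears only in V's list, so V = 1.
Among the 6 still-open variables, 2 fits only U (and all 6 values in {2, 3, 5, 6, 7, 8} must be used), so U = 2.
Among the 5 still-open variables, 3 fits only T (and all 5 values in {3, 5, 6, 7, 8} must be used), so T = 3.

3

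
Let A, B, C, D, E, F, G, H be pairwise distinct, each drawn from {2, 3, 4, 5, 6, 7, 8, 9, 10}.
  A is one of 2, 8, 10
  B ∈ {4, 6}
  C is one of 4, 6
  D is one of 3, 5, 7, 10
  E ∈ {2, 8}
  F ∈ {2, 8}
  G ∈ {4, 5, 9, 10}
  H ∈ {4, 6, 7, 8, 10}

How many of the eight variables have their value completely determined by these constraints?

B and C between them cover only {4, 6} — a naked pair. Remove those values from G, H.
E and F between them cover only {2, 8} — a naked pair. Remove those values from A, H.
A's domain is down to {10}, so A = 10. So D, G, H can't be 10.
H has just one choice, so H = 7. Remove 7 from D.
Determined: A=10, H=7. The other variables each still have more than one consistent value. That makes 2.

2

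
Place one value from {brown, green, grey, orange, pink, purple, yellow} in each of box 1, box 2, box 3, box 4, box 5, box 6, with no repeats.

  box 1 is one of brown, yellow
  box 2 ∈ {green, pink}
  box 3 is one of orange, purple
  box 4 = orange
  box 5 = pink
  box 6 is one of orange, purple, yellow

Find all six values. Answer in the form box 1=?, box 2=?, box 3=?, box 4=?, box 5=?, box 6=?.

box 4 must be orange (only option left). Remove orange from box 3, box 6.
That leaves box 5 = pink. Eliminate pink elsewhere: box 2.
box 2 has just one choice, so box 2 = green.
box 3 has just one choice, so box 3 = purple. Strike purple from box 6.
box 6 must be yellow (only option left). Remove yellow from box 1.
box 1 must be brown (only option left).

box 1=brown, box 2=green, box 3=purple, box 4=orange, box 5=pink, box 6=yellow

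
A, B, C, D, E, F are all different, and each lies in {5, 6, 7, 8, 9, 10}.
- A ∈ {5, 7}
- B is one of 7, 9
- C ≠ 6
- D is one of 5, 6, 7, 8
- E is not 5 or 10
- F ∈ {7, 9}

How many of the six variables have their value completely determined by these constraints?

2

The 6 variables draw from only 6 values {5, 6, 7, 8, 9, 10}, so each is used; only C can be 10, hence C = 10.
B and F between them cover only {7, 9} — a naked pair. Remove those values from A, D, E.
A has just one choice, so A = 5. So D can't be 5.
Determined: A=5, C=10. The other variables each still have more than one consistent value. That makes 2.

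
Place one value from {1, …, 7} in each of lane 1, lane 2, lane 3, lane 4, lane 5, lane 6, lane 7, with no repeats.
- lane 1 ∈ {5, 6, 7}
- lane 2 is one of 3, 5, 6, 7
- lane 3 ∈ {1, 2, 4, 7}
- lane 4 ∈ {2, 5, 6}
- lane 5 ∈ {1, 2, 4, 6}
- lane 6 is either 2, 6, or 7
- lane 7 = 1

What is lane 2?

lane 7 must be 1 (only option left). So lane 3, lane 5 can't be 1.
Among the 6 still-open variables, 3 fits only lane 2 (and all 6 values in {2, 3, 4, 5, 6, 7} must be used), so lane 2 = 3.

3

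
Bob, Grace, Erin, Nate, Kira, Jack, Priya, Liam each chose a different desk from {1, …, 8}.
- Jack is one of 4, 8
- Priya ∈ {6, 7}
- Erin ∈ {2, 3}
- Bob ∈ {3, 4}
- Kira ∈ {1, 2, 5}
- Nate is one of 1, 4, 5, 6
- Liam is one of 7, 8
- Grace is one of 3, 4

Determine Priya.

6

The 2 variables Bob and Grace are confined to {3, 4}, which locks those values in; drop them from Erin, Nate, Jack.
Erin must be 2 (only option left). So Kira can't be 2.
Jack must be 8 (only option left). Remove 8 from Liam.
That leaves Liam = 7. Eliminate 7 elsewhere: Priya.
So Priya = 6.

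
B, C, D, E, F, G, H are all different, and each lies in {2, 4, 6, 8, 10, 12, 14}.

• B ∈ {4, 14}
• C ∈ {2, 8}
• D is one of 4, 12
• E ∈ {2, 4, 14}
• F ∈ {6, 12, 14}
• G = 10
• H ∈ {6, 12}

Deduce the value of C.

G has just one choice, so G = 10.
Among the 6 still-open variables, 8 fits only C (and all 6 values in {2, 4, 6, 8, 12, 14} must be used), so C = 8.

8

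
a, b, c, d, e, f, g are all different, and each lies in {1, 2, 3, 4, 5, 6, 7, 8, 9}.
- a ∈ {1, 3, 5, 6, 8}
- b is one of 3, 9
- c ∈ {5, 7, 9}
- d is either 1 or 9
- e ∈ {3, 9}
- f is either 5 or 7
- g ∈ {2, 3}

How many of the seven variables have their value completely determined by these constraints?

2

b and e share exactly the 2 values {3, 9}; by pigeonhole those values go to them, so strike 3, 9 from a, c, d, g.
d's domain is down to {1}, so d = 1. Remove 1 from a.
g must be 2 (only option left).
The 2 variables c and f are confined to {5, 7}, which locks those values in; drop them from a.
Determined: d=1, g=2. The other variables each still have more than one consistent value. That makes 2.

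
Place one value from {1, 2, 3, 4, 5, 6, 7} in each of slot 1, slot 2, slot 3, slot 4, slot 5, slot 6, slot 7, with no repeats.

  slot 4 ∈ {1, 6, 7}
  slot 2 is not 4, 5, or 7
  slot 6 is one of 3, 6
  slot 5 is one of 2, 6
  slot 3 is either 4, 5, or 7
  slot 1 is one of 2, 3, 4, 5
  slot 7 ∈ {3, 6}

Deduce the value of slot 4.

slot 6 and slot 7 between them cover only {3, 6} — a naked pair. Remove those values from slot 1, slot 2, slot 4, slot 5.
slot 5 must be 2 (only option left). So slot 1, slot 2 can't be 2.
That leaves slot 2 = 1. Remove 1 from slot 4.
So slot 4 = 7.

7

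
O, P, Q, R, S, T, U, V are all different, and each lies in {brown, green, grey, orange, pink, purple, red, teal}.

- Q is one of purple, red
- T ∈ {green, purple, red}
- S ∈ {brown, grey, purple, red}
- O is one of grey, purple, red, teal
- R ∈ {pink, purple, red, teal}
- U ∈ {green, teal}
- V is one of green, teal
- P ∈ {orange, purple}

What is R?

pink

The 8 variables draw from only 8 values {brown, green, grey, orange, pink, purple, red, teal}, so each is used; only S can be brown, hence S = brown.
The 7 still-open variables draw from only 7 values {green, grey, orange, pink, purple, red, teal}, so each is used; only O can be grey, hence O = grey.
The 6 still-open variables together cover exactly {green, orange, pink, purple, red, teal} — 6 values for 6 variables — and orange appears only in P's list, so P = orange.
The 5 still-open variables draw from only 5 values {green, pink, purple, red, teal}, so each is used; only R can be pink, hence R = pink.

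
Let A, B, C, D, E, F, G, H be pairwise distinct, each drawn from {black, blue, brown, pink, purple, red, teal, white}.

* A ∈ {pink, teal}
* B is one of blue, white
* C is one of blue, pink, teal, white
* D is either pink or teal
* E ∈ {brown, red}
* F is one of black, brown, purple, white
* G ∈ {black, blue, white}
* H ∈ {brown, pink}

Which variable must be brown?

The 8 variables draw from only 8 values {black, blue, brown, pink, purple, red, teal, white}, so each is used; only F can be purple, hence F = purple.
The 7 still-open variables draw from only 7 values {black, blue, brown, pink, red, teal, white}, so each is used; only G can be black, hence G = black.
Among the 6 still-open variables, red fits only E (and all 6 values in {blue, brown, pink, red, teal, white} must be used), so E = red.
The 5 still-open variables draw from only 5 values {blue, brown, pink, teal, white}, so each is used; only H can be brown, hence H = brown.

H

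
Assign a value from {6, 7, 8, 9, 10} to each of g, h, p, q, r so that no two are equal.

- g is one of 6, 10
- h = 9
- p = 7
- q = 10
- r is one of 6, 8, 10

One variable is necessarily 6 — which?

g

h has just one choice, so h = 9.
p's domain is down to {7}, so p = 7.
q must be 10 (only option left). Remove 10 from g, r.
So 6 goes to g.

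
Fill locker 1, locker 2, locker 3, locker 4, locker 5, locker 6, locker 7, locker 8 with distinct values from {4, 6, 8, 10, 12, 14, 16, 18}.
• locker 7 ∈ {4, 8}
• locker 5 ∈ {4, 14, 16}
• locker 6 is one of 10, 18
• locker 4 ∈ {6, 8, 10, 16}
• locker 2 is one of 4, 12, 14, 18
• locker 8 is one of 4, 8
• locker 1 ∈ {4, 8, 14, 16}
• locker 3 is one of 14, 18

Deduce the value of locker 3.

The 8 variables together cover exactly {4, 6, 8, 10, 12, 14, 16, 18} — 8 values for 8 variables — and 6 appears only in locker 4's list, so locker 4 = 6.
The 7 still-open variables together cover exactly {4, 8, 10, 12, 14, 16, 18} — 7 values for 7 variables — and 10 appears only in locker 6's list, so locker 6 = 10.
Among the 6 still-open variables, 12 fits only locker 2 (and all 6 values in {4, 8, 12, 14, 16, 18} must be used), so locker 2 = 12.
The 5 still-open variables together cover exactly {4, 8, 14, 16, 18} — 5 values for 5 variables — and 18 appears only in locker 3's list, so locker 3 = 18.

18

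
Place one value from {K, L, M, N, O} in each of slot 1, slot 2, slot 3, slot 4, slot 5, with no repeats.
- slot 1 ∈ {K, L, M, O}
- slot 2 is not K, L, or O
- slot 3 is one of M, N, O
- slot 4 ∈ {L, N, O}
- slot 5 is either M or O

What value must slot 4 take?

The 5 variables together cover exactly {K, L, M, N, O} — 5 values for 5 variables — and K appears only in slot 1's list, so slot 1 = K.
Among the 4 still-open variables, L fits only slot 4 (and all 4 values in {L, M, N, O} must be used), so slot 4 = L.

L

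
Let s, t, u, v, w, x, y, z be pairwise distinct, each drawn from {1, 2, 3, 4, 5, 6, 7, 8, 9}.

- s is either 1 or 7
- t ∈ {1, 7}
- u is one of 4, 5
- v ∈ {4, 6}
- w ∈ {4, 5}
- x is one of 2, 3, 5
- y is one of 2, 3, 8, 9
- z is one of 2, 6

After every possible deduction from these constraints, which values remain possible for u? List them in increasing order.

4, 5

u and w share exactly the 2 values {4, 5}; by pigeonhole those values go to them, so strike 4, 5 from v, x.
v has just one choice, so v = 6. So z can't be 6.
z has just one choice, so z = 2. Strike 2 from x, y.
That leaves x = 3. So y can't be 3.
No further eliminations apply; u can still be any of 4, 5.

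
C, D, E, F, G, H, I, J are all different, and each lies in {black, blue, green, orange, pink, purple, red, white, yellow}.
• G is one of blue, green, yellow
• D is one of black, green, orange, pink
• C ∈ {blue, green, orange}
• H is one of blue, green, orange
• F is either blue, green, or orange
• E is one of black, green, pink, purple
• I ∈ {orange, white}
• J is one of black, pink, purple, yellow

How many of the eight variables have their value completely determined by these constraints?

The 8 variables draw from only 8 values {black, blue, green, orange, pink, purple, white, yellow}, so each is used; only I can be white, hence I = white.
The 3 variables C, F, H are confined to {blue, green, orange}, which locks those values in; drop them from D, E, G.
G must be yellow (only option left). Remove yellow from J.
Determined: G=yellow, I=white. The other variables each still have more than one consistent value. That makes 2.

2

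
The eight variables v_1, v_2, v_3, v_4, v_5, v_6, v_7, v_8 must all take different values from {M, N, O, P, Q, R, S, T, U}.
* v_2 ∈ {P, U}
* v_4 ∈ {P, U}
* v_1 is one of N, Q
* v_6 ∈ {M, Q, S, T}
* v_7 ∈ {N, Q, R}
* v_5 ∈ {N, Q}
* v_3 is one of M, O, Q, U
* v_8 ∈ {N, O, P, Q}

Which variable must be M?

v_1 and v_5 share exactly the 2 values {N, Q}; by pigeonhole those values go to them, so strike N, Q from v_3, v_6, v_7, v_8.
v_7's domain is down to {R}, so v_7 = R.
The 2 variables v_2 and v_4 are confined to {P, U}, which locks those values in; drop them from v_3, v_8.
v_8 has just one choice, so v_8 = O. So v_3 can't be O.
So M goes to v_3.

v_3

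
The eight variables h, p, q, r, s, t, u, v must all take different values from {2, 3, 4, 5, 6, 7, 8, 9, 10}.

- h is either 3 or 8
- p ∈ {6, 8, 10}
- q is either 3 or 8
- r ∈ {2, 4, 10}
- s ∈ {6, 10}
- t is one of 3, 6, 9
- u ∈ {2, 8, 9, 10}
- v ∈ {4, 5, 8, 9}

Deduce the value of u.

2

Among the 8 variables, 5 fits only v (and all 8 values in {2, 3, 4, 5, 6, 8, 9, 10} must be used), so v = 5.
The 7 still-open variables draw from only 7 values {2, 3, 4, 6, 8, 9, 10}, so each is used; only r can be 4, hence r = 4.
Among the 6 still-open variables, 2 fits only u (and all 6 values in {2, 3, 6, 8, 9, 10} must be used), so u = 2.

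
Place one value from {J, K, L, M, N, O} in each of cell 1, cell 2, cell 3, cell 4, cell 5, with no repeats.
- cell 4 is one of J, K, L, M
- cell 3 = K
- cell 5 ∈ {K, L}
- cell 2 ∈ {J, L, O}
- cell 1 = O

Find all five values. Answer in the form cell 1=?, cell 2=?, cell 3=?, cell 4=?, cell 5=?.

cell 1 has just one choice, so cell 1 = O. Strike O from cell 2.
cell 3's domain is down to {K}, so cell 3 = K. Eliminate K elsewhere: cell 4, cell 5.
cell 5 has just one choice, so cell 5 = L. Eliminate L elsewhere: cell 2, cell 4.
cell 2 must be J (only option left). Strike J from cell 4.
cell 4 has just one choice, so cell 4 = M.

cell 1=O, cell 2=J, cell 3=K, cell 4=M, cell 5=L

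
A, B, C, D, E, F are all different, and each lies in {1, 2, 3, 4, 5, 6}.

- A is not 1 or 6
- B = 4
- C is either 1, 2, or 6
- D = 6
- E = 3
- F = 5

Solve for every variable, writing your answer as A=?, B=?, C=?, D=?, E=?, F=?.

A=2, B=4, C=1, D=6, E=3, F=5

B has just one choice, so B = 4. Strike 4 from A.
D must be 6 (only option left). Eliminate 6 elsewhere: C.
E must be 3 (only option left). Strike 3 from A.
F has just one choice, so F = 5. So A can't be 5.
A must be 2 (only option left). Eliminate 2 elsewhere: C.
That leaves C = 1.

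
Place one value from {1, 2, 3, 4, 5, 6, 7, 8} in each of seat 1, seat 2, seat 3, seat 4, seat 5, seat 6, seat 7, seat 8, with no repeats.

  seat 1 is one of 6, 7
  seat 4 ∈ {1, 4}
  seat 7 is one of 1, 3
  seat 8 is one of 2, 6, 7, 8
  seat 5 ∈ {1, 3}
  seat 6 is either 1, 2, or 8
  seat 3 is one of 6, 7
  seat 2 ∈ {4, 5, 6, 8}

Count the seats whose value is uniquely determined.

The 8 variables together cover exactly {1, 2, 3, 4, 5, 6, 7, 8} — 8 values for 8 variables — and 5 appears only in seat 2's list, so seat 2 = 5.
Among the 7 still-open variables, 4 fits only seat 4 (and all 7 values in {1, 2, 3, 4, 6, 7, 8} must be used), so seat 4 = 4.
seat 1 and seat 3 share exactly the 2 values {6, 7}; by pigeonhole those values go to them, so strike 6, 7 from seat 8.
seat 5 and seat 7 share exactly the 2 values {1, 3}; by pigeonhole those values go to them, so strike 1, 3 from seat 6.
Determined: seat 2=5, seat 4=4. The other seats each still have more than one consistent value. That makes 2.

2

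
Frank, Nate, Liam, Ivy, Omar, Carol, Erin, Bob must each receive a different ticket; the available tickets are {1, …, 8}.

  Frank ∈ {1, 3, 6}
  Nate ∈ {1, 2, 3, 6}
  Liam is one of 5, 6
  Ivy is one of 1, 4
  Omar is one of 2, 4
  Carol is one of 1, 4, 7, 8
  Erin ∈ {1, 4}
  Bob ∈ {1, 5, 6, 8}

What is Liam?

The 8 variables draw from only 8 values {1, 2, 3, 4, 5, 6, 7, 8}, so each is used; only Carol can be 7, hence Carol = 7.
The 7 still-open variables together cover exactly {1, 2, 3, 4, 5, 6, 8} — 7 values for 7 variables — and 8 appears only in Bob's list, so Bob = 8.
Among the 6 still-open variables, 5 fits only Liam (and all 6 values in {1, 2, 3, 4, 5, 6} must be used), so Liam = 5.

5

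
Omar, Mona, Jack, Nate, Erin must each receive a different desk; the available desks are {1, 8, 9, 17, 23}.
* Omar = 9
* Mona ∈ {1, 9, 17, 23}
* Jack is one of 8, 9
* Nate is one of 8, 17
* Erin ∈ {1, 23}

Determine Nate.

Omar must be 9 (only option left). Eliminate 9 elsewhere: Mona, Jack.
Jack has just one choice, so Jack = 8. Strike 8 from Nate.
So Nate = 17.

17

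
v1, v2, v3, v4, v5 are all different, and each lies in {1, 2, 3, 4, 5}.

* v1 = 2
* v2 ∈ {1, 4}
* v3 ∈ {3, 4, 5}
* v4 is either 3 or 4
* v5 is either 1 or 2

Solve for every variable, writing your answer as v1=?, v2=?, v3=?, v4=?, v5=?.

v1=2, v2=4, v3=5, v4=3, v5=1

v1 has just one choice, so v1 = 2. Remove 2 from v5.
v5's domain is down to {1}, so v5 = 1. Remove 1 from v2.
v2 has just one choice, so v2 = 4. Strike 4 from v3, v4.
That leaves v4 = 3. So v3 can't be 3.
v3 must be 5 (only option left).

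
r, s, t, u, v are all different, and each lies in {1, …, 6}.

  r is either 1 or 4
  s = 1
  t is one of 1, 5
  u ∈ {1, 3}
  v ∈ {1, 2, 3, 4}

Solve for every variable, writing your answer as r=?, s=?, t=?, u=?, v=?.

r=4, s=1, t=5, u=3, v=2

s must be 1 (only option left). Eliminate 1 elsewhere: r, t, u, v.
t has just one choice, so t = 5.
That leaves u = 3. Eliminate 3 elsewhere: v.
r must be 4 (only option left). Strike 4 from v.
That leaves v = 2.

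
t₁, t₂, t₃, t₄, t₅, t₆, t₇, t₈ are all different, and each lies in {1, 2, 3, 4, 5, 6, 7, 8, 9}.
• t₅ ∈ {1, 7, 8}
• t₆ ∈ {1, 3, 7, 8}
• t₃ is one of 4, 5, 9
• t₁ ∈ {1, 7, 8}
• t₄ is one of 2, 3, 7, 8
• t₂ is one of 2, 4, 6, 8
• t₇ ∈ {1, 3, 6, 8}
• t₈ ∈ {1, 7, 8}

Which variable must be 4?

t₂

t₁, t₅, t₈ between them cover only {1, 7, 8} — a naked triple. Remove those values from t₂, t₄, t₆, t₇.
That leaves t₆ = 3. Strike 3 from t₄, t₇.
That leaves t₇ = 6. Eliminate 6 elsewhere: t₂.
t₄'s domain is down to {2}, so t₄ = 2. Strike 2 from t₂.
So 4 goes to t₂.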